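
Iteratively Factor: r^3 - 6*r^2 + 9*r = (r - 3)*(r^2 - 3*r) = (r - 3)^2*(r)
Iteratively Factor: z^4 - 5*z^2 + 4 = (z - 1)*(z^3 + z^2 - 4*z - 4) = (z - 1)*(z + 1)*(z^2 - 4) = (z - 1)*(z + 1)*(z + 2)*(z - 2)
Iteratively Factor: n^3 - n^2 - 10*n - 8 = (n + 2)*(n^2 - 3*n - 4) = (n + 1)*(n + 2)*(n - 4)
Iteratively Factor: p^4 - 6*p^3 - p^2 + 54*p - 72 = (p + 3)*(p^3 - 9*p^2 + 26*p - 24) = (p - 2)*(p + 3)*(p^2 - 7*p + 12) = (p - 4)*(p - 2)*(p + 3)*(p - 3)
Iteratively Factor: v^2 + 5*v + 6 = (v + 2)*(v + 3)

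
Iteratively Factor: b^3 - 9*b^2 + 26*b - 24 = (b - 2)*(b^2 - 7*b + 12) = (b - 3)*(b - 2)*(b - 4)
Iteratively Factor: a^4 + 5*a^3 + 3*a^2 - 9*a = (a + 3)*(a^3 + 2*a^2 - 3*a) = (a + 3)^2*(a^2 - a) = a*(a + 3)^2*(a - 1)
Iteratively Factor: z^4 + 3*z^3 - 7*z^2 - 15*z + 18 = (z + 3)*(z^3 - 7*z + 6) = (z - 2)*(z + 3)*(z^2 + 2*z - 3) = (z - 2)*(z + 3)^2*(z - 1)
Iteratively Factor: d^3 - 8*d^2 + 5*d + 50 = (d - 5)*(d^2 - 3*d - 10) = (d - 5)^2*(d + 2)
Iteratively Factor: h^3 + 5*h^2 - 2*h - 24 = (h + 4)*(h^2 + h - 6) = (h - 2)*(h + 4)*(h + 3)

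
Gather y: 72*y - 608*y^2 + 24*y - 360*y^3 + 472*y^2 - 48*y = -360*y^3 - 136*y^2 + 48*y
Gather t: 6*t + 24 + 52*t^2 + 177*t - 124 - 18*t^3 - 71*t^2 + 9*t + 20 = -18*t^3 - 19*t^2 + 192*t - 80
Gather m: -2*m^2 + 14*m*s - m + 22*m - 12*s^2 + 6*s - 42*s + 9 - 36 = -2*m^2 + m*(14*s + 21) - 12*s^2 - 36*s - 27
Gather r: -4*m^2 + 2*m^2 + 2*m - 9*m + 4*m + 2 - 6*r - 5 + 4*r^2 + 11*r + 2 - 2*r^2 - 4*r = -2*m^2 - 3*m + 2*r^2 + r - 1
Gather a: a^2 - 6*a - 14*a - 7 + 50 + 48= a^2 - 20*a + 91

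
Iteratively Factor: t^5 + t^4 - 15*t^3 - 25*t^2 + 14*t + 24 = (t + 2)*(t^4 - t^3 - 13*t^2 + t + 12) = (t - 1)*(t + 2)*(t^3 - 13*t - 12) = (t - 4)*(t - 1)*(t + 2)*(t^2 + 4*t + 3) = (t - 4)*(t - 1)*(t + 1)*(t + 2)*(t + 3)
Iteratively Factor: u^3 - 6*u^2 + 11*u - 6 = (u - 3)*(u^2 - 3*u + 2) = (u - 3)*(u - 2)*(u - 1)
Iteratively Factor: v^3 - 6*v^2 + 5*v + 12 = (v + 1)*(v^2 - 7*v + 12) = (v - 3)*(v + 1)*(v - 4)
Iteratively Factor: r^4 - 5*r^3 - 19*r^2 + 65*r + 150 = (r - 5)*(r^3 - 19*r - 30) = (r - 5)*(r + 2)*(r^2 - 2*r - 15) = (r - 5)*(r + 2)*(r + 3)*(r - 5)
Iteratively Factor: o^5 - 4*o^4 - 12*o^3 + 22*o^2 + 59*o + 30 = (o + 1)*(o^4 - 5*o^3 - 7*o^2 + 29*o + 30) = (o + 1)*(o + 2)*(o^3 - 7*o^2 + 7*o + 15) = (o - 3)*(o + 1)*(o + 2)*(o^2 - 4*o - 5) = (o - 3)*(o + 1)^2*(o + 2)*(o - 5)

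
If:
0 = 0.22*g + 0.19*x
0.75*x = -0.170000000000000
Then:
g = 0.20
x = -0.23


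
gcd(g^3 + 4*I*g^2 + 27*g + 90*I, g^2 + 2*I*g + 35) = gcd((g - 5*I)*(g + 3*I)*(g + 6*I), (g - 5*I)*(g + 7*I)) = g - 5*I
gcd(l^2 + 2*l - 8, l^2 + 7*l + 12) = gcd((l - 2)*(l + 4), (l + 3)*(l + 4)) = l + 4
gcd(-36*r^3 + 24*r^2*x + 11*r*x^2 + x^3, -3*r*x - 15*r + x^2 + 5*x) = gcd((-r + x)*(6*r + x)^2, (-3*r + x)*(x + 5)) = 1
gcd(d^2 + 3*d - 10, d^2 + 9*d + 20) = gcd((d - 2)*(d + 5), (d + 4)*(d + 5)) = d + 5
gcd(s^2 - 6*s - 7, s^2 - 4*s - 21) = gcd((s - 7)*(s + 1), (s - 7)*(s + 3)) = s - 7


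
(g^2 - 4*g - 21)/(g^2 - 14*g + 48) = (g^2 - 4*g - 21)/(g^2 - 14*g + 48)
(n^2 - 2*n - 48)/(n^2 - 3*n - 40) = (n + 6)/(n + 5)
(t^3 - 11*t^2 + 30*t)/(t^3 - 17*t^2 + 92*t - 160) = t*(t - 6)/(t^2 - 12*t + 32)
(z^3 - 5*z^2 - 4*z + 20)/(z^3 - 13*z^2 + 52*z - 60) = (z + 2)/(z - 6)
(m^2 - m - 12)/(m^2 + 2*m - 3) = (m - 4)/(m - 1)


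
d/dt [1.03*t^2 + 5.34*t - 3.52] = 2.06*t + 5.34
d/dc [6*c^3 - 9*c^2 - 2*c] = 18*c^2 - 18*c - 2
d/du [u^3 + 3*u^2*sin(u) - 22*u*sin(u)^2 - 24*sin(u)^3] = 3*u^2*cos(u) + 3*u^2 + 6*u*sin(u) - 22*u*sin(2*u) - 72*sin(u)^2*cos(u) - 22*sin(u)^2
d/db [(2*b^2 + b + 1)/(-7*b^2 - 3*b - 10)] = (b^2 - 26*b - 7)/(49*b^4 + 42*b^3 + 149*b^2 + 60*b + 100)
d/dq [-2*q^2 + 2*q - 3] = 2 - 4*q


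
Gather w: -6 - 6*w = -6*w - 6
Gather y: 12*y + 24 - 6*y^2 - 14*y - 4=-6*y^2 - 2*y + 20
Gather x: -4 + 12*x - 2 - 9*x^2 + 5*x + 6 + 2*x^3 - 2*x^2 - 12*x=2*x^3 - 11*x^2 + 5*x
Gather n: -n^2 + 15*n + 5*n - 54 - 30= -n^2 + 20*n - 84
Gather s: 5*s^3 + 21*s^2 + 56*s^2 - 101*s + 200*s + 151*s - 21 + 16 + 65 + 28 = 5*s^3 + 77*s^2 + 250*s + 88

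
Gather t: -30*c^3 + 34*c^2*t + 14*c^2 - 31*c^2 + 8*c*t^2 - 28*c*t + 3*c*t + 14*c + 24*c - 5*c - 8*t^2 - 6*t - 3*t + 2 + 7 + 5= -30*c^3 - 17*c^2 + 33*c + t^2*(8*c - 8) + t*(34*c^2 - 25*c - 9) + 14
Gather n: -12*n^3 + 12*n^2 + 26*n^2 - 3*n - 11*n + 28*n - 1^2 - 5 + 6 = -12*n^3 + 38*n^2 + 14*n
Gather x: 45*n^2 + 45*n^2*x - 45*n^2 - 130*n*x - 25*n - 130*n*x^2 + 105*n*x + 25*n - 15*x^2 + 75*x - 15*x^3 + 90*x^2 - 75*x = -15*x^3 + x^2*(75 - 130*n) + x*(45*n^2 - 25*n)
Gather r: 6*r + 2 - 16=6*r - 14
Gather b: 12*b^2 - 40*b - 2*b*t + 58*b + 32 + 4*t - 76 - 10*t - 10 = 12*b^2 + b*(18 - 2*t) - 6*t - 54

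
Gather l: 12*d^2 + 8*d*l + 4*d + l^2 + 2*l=12*d^2 + 4*d + l^2 + l*(8*d + 2)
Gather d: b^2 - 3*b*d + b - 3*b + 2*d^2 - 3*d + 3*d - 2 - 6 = b^2 - 3*b*d - 2*b + 2*d^2 - 8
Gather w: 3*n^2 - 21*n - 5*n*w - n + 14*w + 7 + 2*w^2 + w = 3*n^2 - 22*n + 2*w^2 + w*(15 - 5*n) + 7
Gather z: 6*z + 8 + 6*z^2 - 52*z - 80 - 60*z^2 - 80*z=-54*z^2 - 126*z - 72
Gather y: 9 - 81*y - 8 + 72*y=1 - 9*y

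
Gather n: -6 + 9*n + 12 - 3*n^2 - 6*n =-3*n^2 + 3*n + 6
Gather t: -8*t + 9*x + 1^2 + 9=-8*t + 9*x + 10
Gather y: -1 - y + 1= -y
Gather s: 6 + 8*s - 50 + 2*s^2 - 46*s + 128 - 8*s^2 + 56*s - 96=-6*s^2 + 18*s - 12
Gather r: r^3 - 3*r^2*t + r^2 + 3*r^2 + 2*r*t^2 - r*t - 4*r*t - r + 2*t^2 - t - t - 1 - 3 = r^3 + r^2*(4 - 3*t) + r*(2*t^2 - 5*t - 1) + 2*t^2 - 2*t - 4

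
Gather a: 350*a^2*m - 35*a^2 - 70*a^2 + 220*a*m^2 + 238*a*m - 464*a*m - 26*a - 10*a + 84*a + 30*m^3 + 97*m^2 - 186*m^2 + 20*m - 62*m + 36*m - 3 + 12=a^2*(350*m - 105) + a*(220*m^2 - 226*m + 48) + 30*m^3 - 89*m^2 - 6*m + 9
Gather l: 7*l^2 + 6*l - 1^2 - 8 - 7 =7*l^2 + 6*l - 16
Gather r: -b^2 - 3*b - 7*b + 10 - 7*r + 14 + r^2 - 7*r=-b^2 - 10*b + r^2 - 14*r + 24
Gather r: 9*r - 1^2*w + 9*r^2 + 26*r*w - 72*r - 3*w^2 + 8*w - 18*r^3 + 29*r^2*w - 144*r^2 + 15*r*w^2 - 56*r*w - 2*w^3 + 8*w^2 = -18*r^3 + r^2*(29*w - 135) + r*(15*w^2 - 30*w - 63) - 2*w^3 + 5*w^2 + 7*w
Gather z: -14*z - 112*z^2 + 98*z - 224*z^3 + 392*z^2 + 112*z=-224*z^3 + 280*z^2 + 196*z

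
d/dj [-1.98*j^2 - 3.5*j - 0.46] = -3.96*j - 3.5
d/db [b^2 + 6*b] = 2*b + 6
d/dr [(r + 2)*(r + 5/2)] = 2*r + 9/2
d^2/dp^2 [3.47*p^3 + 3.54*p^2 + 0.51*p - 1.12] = 20.82*p + 7.08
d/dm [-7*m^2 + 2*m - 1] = 2 - 14*m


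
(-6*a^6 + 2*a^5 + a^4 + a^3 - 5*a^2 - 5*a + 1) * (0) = 0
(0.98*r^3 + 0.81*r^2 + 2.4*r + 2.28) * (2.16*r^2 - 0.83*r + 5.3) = 2.1168*r^5 + 0.9362*r^4 + 9.7057*r^3 + 7.2258*r^2 + 10.8276*r + 12.084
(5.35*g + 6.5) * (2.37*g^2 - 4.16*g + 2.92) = 12.6795*g^3 - 6.851*g^2 - 11.418*g + 18.98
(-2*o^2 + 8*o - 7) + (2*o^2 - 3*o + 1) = 5*o - 6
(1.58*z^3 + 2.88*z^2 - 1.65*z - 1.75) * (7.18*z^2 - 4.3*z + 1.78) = 11.3444*z^5 + 13.8844*z^4 - 21.4186*z^3 - 0.343599999999999*z^2 + 4.588*z - 3.115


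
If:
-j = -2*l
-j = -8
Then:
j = 8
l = 4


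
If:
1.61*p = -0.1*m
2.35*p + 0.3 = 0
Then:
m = 2.06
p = -0.13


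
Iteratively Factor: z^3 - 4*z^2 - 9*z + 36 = (z + 3)*(z^2 - 7*z + 12) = (z - 3)*(z + 3)*(z - 4)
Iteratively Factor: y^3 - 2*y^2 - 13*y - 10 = (y + 1)*(y^2 - 3*y - 10) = (y - 5)*(y + 1)*(y + 2)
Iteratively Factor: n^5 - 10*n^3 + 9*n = (n)*(n^4 - 10*n^2 + 9) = n*(n + 3)*(n^3 - 3*n^2 - n + 3) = n*(n + 1)*(n + 3)*(n^2 - 4*n + 3) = n*(n - 1)*(n + 1)*(n + 3)*(n - 3)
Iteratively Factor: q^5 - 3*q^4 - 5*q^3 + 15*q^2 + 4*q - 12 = (q + 2)*(q^4 - 5*q^3 + 5*q^2 + 5*q - 6) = (q - 1)*(q + 2)*(q^3 - 4*q^2 + q + 6) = (q - 1)*(q + 1)*(q + 2)*(q^2 - 5*q + 6) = (q - 3)*(q - 1)*(q + 1)*(q + 2)*(q - 2)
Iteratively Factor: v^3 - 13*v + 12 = (v - 1)*(v^2 + v - 12) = (v - 1)*(v + 4)*(v - 3)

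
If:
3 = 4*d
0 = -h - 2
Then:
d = 3/4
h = -2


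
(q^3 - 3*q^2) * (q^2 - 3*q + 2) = q^5 - 6*q^4 + 11*q^3 - 6*q^2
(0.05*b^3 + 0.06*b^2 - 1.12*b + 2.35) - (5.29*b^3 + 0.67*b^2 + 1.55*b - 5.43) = -5.24*b^3 - 0.61*b^2 - 2.67*b + 7.78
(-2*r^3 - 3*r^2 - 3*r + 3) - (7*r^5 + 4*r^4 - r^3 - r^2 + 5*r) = -7*r^5 - 4*r^4 - r^3 - 2*r^2 - 8*r + 3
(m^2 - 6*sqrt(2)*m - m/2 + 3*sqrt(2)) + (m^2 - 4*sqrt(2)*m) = 2*m^2 - 10*sqrt(2)*m - m/2 + 3*sqrt(2)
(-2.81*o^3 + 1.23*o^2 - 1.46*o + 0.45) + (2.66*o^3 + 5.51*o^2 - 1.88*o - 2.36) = -0.15*o^3 + 6.74*o^2 - 3.34*o - 1.91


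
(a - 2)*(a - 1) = a^2 - 3*a + 2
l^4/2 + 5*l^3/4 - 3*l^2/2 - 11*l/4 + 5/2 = (l/2 + 1)*(l - 1)^2*(l + 5/2)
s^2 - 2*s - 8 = (s - 4)*(s + 2)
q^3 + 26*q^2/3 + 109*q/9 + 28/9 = (q + 1/3)*(q + 4/3)*(q + 7)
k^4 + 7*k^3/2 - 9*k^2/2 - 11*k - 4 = (k - 2)*(k + 1/2)*(k + 1)*(k + 4)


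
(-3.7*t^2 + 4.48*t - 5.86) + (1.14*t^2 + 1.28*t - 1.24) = -2.56*t^2 + 5.76*t - 7.1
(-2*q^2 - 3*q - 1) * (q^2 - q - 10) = -2*q^4 - q^3 + 22*q^2 + 31*q + 10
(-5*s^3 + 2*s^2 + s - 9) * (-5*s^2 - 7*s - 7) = 25*s^5 + 25*s^4 + 16*s^3 + 24*s^2 + 56*s + 63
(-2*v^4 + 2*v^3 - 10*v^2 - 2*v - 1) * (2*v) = -4*v^5 + 4*v^4 - 20*v^3 - 4*v^2 - 2*v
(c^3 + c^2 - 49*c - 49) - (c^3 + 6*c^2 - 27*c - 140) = -5*c^2 - 22*c + 91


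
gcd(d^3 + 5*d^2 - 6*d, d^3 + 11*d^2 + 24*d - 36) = d^2 + 5*d - 6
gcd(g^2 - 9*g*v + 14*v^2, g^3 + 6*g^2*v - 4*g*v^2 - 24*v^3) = -g + 2*v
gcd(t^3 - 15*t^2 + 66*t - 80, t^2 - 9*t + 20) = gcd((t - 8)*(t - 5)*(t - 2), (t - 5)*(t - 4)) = t - 5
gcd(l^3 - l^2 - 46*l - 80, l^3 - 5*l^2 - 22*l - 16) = l^2 - 6*l - 16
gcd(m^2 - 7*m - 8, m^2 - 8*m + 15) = 1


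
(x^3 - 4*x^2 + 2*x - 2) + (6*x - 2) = x^3 - 4*x^2 + 8*x - 4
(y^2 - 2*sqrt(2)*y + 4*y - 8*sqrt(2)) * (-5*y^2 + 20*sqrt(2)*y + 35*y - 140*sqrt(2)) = -5*y^4 + 15*y^3 + 30*sqrt(2)*y^3 - 90*sqrt(2)*y^2 + 60*y^2 - 840*sqrt(2)*y + 240*y + 2240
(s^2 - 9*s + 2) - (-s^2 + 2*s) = 2*s^2 - 11*s + 2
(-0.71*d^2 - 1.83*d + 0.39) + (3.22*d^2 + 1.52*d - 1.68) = 2.51*d^2 - 0.31*d - 1.29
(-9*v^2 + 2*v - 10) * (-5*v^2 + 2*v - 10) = 45*v^4 - 28*v^3 + 144*v^2 - 40*v + 100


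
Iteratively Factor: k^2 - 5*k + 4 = (k - 1)*(k - 4)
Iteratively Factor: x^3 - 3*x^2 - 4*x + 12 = (x + 2)*(x^2 - 5*x + 6) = (x - 2)*(x + 2)*(x - 3)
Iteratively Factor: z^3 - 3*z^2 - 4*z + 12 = (z - 3)*(z^2 - 4) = (z - 3)*(z + 2)*(z - 2)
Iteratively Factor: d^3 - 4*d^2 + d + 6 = (d + 1)*(d^2 - 5*d + 6) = (d - 2)*(d + 1)*(d - 3)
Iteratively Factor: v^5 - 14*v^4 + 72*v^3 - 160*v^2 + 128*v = (v - 4)*(v^4 - 10*v^3 + 32*v^2 - 32*v) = (v - 4)^2*(v^3 - 6*v^2 + 8*v) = (v - 4)^3*(v^2 - 2*v) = v*(v - 4)^3*(v - 2)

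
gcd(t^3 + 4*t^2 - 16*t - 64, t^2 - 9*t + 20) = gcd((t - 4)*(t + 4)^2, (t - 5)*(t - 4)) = t - 4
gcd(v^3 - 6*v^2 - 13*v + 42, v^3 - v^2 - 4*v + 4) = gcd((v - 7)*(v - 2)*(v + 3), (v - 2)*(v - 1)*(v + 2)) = v - 2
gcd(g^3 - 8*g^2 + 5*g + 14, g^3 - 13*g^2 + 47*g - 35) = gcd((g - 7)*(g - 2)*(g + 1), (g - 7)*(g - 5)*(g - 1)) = g - 7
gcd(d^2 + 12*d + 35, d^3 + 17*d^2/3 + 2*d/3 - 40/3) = d + 5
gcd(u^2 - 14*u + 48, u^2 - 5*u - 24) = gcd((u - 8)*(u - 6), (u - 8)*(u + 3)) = u - 8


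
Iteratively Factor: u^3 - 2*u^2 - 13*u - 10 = (u - 5)*(u^2 + 3*u + 2) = (u - 5)*(u + 1)*(u + 2)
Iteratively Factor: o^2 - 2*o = (o)*(o - 2)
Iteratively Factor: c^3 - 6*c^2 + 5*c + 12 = (c + 1)*(c^2 - 7*c + 12) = (c - 4)*(c + 1)*(c - 3)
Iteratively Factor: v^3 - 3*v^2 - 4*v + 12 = (v - 2)*(v^2 - v - 6) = (v - 2)*(v + 2)*(v - 3)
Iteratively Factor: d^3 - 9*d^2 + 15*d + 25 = (d - 5)*(d^2 - 4*d - 5) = (d - 5)^2*(d + 1)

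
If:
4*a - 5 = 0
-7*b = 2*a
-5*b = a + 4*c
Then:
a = 5/4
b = -5/14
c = 15/112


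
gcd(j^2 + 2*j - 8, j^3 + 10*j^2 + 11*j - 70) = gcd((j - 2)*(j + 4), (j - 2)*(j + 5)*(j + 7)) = j - 2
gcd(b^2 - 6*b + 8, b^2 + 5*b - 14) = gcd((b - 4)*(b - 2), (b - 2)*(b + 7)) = b - 2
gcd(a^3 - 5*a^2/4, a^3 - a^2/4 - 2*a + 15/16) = a - 5/4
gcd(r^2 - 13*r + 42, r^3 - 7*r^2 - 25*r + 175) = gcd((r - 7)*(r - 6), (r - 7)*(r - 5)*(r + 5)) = r - 7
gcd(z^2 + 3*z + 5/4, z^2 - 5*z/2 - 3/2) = z + 1/2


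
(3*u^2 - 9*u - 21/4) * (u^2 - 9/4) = 3*u^4 - 9*u^3 - 12*u^2 + 81*u/4 + 189/16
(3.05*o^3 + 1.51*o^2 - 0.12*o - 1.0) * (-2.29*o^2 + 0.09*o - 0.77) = -6.9845*o^5 - 3.1834*o^4 - 1.9378*o^3 + 1.1165*o^2 + 0.0024*o + 0.77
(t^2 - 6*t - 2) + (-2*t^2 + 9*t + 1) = -t^2 + 3*t - 1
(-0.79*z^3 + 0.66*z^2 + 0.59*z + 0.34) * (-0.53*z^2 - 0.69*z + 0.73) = 0.4187*z^5 + 0.1953*z^4 - 1.3448*z^3 - 0.1055*z^2 + 0.1961*z + 0.2482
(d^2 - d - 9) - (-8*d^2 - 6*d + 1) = 9*d^2 + 5*d - 10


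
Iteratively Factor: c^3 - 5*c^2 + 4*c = (c - 4)*(c^2 - c) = (c - 4)*(c - 1)*(c)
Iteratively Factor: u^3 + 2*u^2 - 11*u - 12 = (u + 1)*(u^2 + u - 12) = (u + 1)*(u + 4)*(u - 3)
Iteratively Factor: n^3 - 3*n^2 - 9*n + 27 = (n - 3)*(n^2 - 9) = (n - 3)^2*(n + 3)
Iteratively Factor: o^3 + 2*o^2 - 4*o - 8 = (o + 2)*(o^2 - 4) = (o + 2)^2*(o - 2)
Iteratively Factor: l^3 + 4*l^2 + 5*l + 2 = (l + 1)*(l^2 + 3*l + 2) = (l + 1)^2*(l + 2)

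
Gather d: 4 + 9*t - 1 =9*t + 3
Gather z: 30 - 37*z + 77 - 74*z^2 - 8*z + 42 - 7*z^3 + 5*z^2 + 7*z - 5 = -7*z^3 - 69*z^2 - 38*z + 144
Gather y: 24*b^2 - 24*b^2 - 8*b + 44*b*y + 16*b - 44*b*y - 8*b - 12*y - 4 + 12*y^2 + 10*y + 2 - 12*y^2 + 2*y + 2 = 0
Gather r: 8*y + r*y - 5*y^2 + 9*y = r*y - 5*y^2 + 17*y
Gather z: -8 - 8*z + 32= 24 - 8*z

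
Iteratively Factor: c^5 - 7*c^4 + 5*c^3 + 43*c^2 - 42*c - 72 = (c + 1)*(c^4 - 8*c^3 + 13*c^2 + 30*c - 72) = (c + 1)*(c + 2)*(c^3 - 10*c^2 + 33*c - 36) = (c - 3)*(c + 1)*(c + 2)*(c^2 - 7*c + 12) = (c - 3)^2*(c + 1)*(c + 2)*(c - 4)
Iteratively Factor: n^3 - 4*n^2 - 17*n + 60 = (n - 5)*(n^2 + n - 12) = (n - 5)*(n + 4)*(n - 3)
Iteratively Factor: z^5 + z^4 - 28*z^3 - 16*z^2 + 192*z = (z)*(z^4 + z^3 - 28*z^2 - 16*z + 192) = z*(z - 4)*(z^3 + 5*z^2 - 8*z - 48) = z*(z - 4)*(z - 3)*(z^2 + 8*z + 16) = z*(z - 4)*(z - 3)*(z + 4)*(z + 4)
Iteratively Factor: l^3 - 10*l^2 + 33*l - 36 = (l - 3)*(l^2 - 7*l + 12) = (l - 4)*(l - 3)*(l - 3)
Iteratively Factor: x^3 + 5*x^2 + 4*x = (x + 1)*(x^2 + 4*x) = x*(x + 1)*(x + 4)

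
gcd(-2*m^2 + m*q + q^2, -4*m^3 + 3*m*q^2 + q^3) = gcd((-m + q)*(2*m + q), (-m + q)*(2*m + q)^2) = -2*m^2 + m*q + q^2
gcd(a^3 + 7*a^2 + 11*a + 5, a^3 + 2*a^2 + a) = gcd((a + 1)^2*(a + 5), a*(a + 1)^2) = a^2 + 2*a + 1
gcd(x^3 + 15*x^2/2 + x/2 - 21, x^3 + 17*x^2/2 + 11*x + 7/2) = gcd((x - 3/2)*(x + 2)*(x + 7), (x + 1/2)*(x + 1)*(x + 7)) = x + 7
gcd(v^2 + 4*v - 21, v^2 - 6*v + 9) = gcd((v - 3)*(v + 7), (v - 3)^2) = v - 3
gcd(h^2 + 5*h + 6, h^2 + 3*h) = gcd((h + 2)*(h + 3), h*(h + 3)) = h + 3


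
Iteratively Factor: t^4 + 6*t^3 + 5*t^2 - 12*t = (t)*(t^3 + 6*t^2 + 5*t - 12) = t*(t - 1)*(t^2 + 7*t + 12) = t*(t - 1)*(t + 4)*(t + 3)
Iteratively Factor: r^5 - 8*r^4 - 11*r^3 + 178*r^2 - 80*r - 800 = (r - 4)*(r^4 - 4*r^3 - 27*r^2 + 70*r + 200) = (r - 5)*(r - 4)*(r^3 + r^2 - 22*r - 40) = (r - 5)*(r - 4)*(r + 2)*(r^2 - r - 20) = (r - 5)^2*(r - 4)*(r + 2)*(r + 4)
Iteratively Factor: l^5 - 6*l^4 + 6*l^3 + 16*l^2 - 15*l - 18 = (l - 2)*(l^4 - 4*l^3 - 2*l^2 + 12*l + 9) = (l - 2)*(l + 1)*(l^3 - 5*l^2 + 3*l + 9) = (l - 2)*(l + 1)^2*(l^2 - 6*l + 9) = (l - 3)*(l - 2)*(l + 1)^2*(l - 3)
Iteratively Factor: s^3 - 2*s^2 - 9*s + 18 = (s - 2)*(s^2 - 9) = (s - 3)*(s - 2)*(s + 3)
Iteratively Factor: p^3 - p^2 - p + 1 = (p - 1)*(p^2 - 1) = (p - 1)^2*(p + 1)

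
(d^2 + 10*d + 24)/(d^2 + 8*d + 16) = (d + 6)/(d + 4)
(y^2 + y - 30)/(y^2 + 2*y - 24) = (y - 5)/(y - 4)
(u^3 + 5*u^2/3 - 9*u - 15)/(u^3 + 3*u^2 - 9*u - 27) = (u + 5/3)/(u + 3)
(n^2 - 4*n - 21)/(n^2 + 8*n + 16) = (n^2 - 4*n - 21)/(n^2 + 8*n + 16)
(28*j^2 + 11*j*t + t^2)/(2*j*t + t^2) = (28*j^2 + 11*j*t + t^2)/(t*(2*j + t))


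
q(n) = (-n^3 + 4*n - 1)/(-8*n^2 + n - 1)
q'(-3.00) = 0.18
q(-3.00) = -0.18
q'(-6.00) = 0.14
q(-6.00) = -0.65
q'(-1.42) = 0.37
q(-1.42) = 0.21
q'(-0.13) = -0.20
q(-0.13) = 1.20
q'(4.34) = 0.15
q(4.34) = 0.44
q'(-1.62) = 0.32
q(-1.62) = 0.14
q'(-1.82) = 0.28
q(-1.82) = 0.08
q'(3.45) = 0.16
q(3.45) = 0.30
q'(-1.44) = 0.37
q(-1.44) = 0.20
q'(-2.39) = 0.22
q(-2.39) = -0.06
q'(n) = (4 - 3*n^2)/(-8*n^2 + n - 1) + (16*n - 1)*(-n^3 + 4*n - 1)/(-8*n^2 + n - 1)^2 = (-(16*n - 1)*(n^3 - 4*n + 1) + (3*n^2 - 4)*(8*n^2 - n + 1))/(8*n^2 - n + 1)^2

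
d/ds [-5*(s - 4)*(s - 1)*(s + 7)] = -15*s^2 - 20*s + 155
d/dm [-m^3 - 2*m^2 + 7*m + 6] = -3*m^2 - 4*m + 7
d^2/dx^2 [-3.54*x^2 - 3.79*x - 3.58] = -7.08000000000000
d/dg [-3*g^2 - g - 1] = -6*g - 1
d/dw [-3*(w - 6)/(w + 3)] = -27/(w + 3)^2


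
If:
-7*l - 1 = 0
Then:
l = -1/7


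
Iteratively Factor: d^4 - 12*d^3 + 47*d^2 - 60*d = (d - 5)*(d^3 - 7*d^2 + 12*d) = (d - 5)*(d - 4)*(d^2 - 3*d) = d*(d - 5)*(d - 4)*(d - 3)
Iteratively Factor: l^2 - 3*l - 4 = (l - 4)*(l + 1)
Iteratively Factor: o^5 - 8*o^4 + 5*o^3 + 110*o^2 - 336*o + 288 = (o + 4)*(o^4 - 12*o^3 + 53*o^2 - 102*o + 72) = (o - 4)*(o + 4)*(o^3 - 8*o^2 + 21*o - 18) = (o - 4)*(o - 2)*(o + 4)*(o^2 - 6*o + 9) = (o - 4)*(o - 3)*(o - 2)*(o + 4)*(o - 3)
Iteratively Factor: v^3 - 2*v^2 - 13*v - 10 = (v + 1)*(v^2 - 3*v - 10) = (v - 5)*(v + 1)*(v + 2)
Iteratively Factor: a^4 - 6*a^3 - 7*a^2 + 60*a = (a + 3)*(a^3 - 9*a^2 + 20*a) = a*(a + 3)*(a^2 - 9*a + 20) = a*(a - 5)*(a + 3)*(a - 4)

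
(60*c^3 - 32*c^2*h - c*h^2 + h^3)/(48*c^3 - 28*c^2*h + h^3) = (5*c - h)/(4*c - h)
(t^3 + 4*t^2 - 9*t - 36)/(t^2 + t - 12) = t + 3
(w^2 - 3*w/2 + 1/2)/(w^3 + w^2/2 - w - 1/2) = (2*w - 1)/(2*w^2 + 3*w + 1)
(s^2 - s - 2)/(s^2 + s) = (s - 2)/s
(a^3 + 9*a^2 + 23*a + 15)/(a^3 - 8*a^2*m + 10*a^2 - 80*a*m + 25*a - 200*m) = (a^2 + 4*a + 3)/(a^2 - 8*a*m + 5*a - 40*m)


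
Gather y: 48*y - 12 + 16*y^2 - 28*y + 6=16*y^2 + 20*y - 6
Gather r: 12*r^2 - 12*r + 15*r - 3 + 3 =12*r^2 + 3*r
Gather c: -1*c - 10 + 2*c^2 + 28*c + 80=2*c^2 + 27*c + 70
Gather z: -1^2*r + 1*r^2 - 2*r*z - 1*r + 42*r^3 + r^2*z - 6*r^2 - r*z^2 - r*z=42*r^3 - 5*r^2 - r*z^2 - 2*r + z*(r^2 - 3*r)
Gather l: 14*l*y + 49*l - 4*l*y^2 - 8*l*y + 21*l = l*(-4*y^2 + 6*y + 70)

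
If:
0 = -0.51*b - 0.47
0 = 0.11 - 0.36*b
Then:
No Solution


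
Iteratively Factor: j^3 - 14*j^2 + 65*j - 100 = (j - 4)*(j^2 - 10*j + 25) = (j - 5)*(j - 4)*(j - 5)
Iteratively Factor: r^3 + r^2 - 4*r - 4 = (r + 1)*(r^2 - 4) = (r + 1)*(r + 2)*(r - 2)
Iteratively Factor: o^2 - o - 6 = (o + 2)*(o - 3)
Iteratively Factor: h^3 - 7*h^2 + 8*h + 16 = (h - 4)*(h^2 - 3*h - 4) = (h - 4)^2*(h + 1)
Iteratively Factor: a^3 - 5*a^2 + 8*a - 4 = (a - 1)*(a^2 - 4*a + 4) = (a - 2)*(a - 1)*(a - 2)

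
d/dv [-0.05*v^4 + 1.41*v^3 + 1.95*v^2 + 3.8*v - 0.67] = -0.2*v^3 + 4.23*v^2 + 3.9*v + 3.8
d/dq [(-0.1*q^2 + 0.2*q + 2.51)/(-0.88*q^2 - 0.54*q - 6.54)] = (0.23*q^2 + 5.7256*q + 0.0473999999999999)/(0.7744*q^4 + 0.9504*q^3 + 11.802*q^2 + 7.0632*q + 42.7716)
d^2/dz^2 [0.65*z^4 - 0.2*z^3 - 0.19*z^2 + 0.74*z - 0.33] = 7.8*z^2 - 1.2*z - 0.38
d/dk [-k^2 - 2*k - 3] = -2*k - 2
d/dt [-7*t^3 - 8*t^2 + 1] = t*(-21*t - 16)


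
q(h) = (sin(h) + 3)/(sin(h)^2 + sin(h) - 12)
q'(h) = (-2*sin(h)*cos(h) - cos(h))*(sin(h) + 3)/(sin(h)^2 + sin(h) - 12)^2 + cos(h)/(sin(h)^2 + sin(h) - 12) = (-6*sin(h) + cos(h)^2 - 16)*cos(h)/(sin(h)^2 + sin(h) - 12)^2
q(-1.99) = -0.17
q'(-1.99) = 0.03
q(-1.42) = -0.17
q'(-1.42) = -0.01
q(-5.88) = -0.30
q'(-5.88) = -0.12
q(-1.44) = -0.17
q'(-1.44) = -0.01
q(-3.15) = -0.25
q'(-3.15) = 0.10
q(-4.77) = -0.40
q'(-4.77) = -0.01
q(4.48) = -0.17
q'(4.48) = 0.02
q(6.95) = -0.33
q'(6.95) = -0.12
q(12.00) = -0.20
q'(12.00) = -0.07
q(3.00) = -0.27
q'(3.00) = 0.11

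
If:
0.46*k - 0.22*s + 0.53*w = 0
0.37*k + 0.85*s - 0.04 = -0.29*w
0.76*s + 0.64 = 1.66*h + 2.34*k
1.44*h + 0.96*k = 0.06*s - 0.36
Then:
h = -0.80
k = 0.82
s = -0.06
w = -0.74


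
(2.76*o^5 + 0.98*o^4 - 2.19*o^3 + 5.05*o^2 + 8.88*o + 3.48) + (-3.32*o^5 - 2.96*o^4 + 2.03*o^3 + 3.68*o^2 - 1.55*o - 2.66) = -0.56*o^5 - 1.98*o^4 - 0.16*o^3 + 8.73*o^2 + 7.33*o + 0.82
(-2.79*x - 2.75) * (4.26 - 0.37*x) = 1.0323*x^2 - 10.8679*x - 11.715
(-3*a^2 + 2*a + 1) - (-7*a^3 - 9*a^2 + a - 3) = 7*a^3 + 6*a^2 + a + 4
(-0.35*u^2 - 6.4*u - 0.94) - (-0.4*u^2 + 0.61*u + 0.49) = 0.05*u^2 - 7.01*u - 1.43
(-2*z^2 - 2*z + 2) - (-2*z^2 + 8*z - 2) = 4 - 10*z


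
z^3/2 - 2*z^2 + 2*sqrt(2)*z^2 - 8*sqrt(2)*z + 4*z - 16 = (z/2 + sqrt(2))*(z - 4)*(z + 2*sqrt(2))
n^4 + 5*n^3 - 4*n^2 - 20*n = n*(n - 2)*(n + 2)*(n + 5)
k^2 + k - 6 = (k - 2)*(k + 3)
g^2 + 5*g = g*(g + 5)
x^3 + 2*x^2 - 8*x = x*(x - 2)*(x + 4)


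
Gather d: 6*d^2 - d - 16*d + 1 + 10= 6*d^2 - 17*d + 11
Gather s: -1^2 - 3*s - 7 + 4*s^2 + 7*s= 4*s^2 + 4*s - 8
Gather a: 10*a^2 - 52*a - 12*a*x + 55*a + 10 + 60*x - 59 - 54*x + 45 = 10*a^2 + a*(3 - 12*x) + 6*x - 4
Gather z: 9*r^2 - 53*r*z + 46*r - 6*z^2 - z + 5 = 9*r^2 + 46*r - 6*z^2 + z*(-53*r - 1) + 5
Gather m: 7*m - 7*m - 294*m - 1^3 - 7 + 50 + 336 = 378 - 294*m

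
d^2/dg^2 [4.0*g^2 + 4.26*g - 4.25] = 8.00000000000000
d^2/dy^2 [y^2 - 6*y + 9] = 2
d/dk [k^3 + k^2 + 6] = k*(3*k + 2)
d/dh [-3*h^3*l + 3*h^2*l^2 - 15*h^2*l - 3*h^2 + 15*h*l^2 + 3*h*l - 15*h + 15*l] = -9*h^2*l + 6*h*l^2 - 30*h*l - 6*h + 15*l^2 + 3*l - 15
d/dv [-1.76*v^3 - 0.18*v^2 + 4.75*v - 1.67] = -5.28*v^2 - 0.36*v + 4.75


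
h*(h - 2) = h^2 - 2*h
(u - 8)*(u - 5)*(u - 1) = u^3 - 14*u^2 + 53*u - 40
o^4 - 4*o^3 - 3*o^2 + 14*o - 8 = (o - 4)*(o - 1)^2*(o + 2)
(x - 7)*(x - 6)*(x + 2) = x^3 - 11*x^2 + 16*x + 84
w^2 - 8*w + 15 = (w - 5)*(w - 3)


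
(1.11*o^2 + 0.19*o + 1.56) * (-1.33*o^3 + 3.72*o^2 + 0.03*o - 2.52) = -1.4763*o^5 + 3.8765*o^4 - 1.3347*o^3 + 3.0117*o^2 - 0.432*o - 3.9312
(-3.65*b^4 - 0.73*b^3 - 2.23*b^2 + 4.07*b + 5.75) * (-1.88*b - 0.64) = 6.862*b^5 + 3.7084*b^4 + 4.6596*b^3 - 6.2244*b^2 - 13.4148*b - 3.68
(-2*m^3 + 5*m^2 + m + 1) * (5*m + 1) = -10*m^4 + 23*m^3 + 10*m^2 + 6*m + 1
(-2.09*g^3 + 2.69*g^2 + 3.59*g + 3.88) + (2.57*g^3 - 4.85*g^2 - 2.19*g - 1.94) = 0.48*g^3 - 2.16*g^2 + 1.4*g + 1.94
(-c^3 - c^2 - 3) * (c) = -c^4 - c^3 - 3*c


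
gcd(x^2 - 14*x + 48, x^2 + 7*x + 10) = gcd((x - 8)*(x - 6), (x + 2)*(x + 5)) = 1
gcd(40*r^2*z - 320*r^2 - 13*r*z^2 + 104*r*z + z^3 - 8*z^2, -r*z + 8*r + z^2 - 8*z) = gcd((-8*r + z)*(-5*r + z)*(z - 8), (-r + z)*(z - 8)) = z - 8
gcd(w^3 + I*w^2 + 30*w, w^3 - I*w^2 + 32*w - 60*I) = w^2 + I*w + 30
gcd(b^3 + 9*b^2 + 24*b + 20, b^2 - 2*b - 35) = b + 5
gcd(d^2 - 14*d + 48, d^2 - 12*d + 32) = d - 8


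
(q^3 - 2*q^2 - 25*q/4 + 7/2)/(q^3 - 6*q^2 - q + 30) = (q^2 - 4*q + 7/4)/(q^2 - 8*q + 15)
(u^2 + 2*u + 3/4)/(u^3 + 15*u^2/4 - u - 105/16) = 4*(2*u + 1)/(8*u^2 + 18*u - 35)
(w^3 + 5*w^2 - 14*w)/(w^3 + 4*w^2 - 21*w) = (w - 2)/(w - 3)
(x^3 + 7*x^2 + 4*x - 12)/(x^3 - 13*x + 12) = (x^2 + 8*x + 12)/(x^2 + x - 12)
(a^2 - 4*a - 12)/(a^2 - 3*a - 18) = (a + 2)/(a + 3)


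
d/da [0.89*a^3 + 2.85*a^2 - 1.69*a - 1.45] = 2.67*a^2 + 5.7*a - 1.69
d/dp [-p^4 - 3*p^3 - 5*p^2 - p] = -4*p^3 - 9*p^2 - 10*p - 1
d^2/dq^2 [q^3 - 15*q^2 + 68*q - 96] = 6*q - 30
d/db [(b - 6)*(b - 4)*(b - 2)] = 3*b^2 - 24*b + 44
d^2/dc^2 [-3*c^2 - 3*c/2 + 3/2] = -6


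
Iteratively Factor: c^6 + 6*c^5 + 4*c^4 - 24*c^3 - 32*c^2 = (c + 2)*(c^5 + 4*c^4 - 4*c^3 - 16*c^2) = c*(c + 2)*(c^4 + 4*c^3 - 4*c^2 - 16*c) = c^2*(c + 2)*(c^3 + 4*c^2 - 4*c - 16) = c^2*(c + 2)^2*(c^2 + 2*c - 8) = c^2*(c - 2)*(c + 2)^2*(c + 4)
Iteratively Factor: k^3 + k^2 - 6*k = (k - 2)*(k^2 + 3*k) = k*(k - 2)*(k + 3)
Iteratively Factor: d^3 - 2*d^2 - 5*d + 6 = (d - 3)*(d^2 + d - 2) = (d - 3)*(d + 2)*(d - 1)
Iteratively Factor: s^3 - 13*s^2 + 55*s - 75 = (s - 3)*(s^2 - 10*s + 25) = (s - 5)*(s - 3)*(s - 5)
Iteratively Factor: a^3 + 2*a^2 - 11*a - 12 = (a - 3)*(a^2 + 5*a + 4) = (a - 3)*(a + 4)*(a + 1)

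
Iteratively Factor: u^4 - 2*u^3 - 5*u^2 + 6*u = (u)*(u^3 - 2*u^2 - 5*u + 6) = u*(u - 1)*(u^2 - u - 6) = u*(u - 3)*(u - 1)*(u + 2)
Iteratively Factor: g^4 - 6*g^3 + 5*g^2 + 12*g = (g)*(g^3 - 6*g^2 + 5*g + 12) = g*(g + 1)*(g^2 - 7*g + 12) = g*(g - 3)*(g + 1)*(g - 4)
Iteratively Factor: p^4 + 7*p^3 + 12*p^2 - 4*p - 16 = (p + 2)*(p^3 + 5*p^2 + 2*p - 8) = (p + 2)^2*(p^2 + 3*p - 4) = (p + 2)^2*(p + 4)*(p - 1)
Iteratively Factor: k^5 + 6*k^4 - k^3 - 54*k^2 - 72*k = (k)*(k^4 + 6*k^3 - k^2 - 54*k - 72) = k*(k + 3)*(k^3 + 3*k^2 - 10*k - 24) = k*(k + 2)*(k + 3)*(k^2 + k - 12) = k*(k - 3)*(k + 2)*(k + 3)*(k + 4)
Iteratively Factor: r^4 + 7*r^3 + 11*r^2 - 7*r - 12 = (r + 1)*(r^3 + 6*r^2 + 5*r - 12) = (r - 1)*(r + 1)*(r^2 + 7*r + 12) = (r - 1)*(r + 1)*(r + 3)*(r + 4)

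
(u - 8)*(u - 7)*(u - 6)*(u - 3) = u^4 - 24*u^3 + 209*u^2 - 774*u + 1008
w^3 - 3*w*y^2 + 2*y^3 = (w - y)^2*(w + 2*y)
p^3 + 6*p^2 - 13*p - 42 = (p - 3)*(p + 2)*(p + 7)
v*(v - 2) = v^2 - 2*v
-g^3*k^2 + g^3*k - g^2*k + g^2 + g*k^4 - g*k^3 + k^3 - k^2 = (-g + k)*(g + k)*(k - 1)*(g*k + 1)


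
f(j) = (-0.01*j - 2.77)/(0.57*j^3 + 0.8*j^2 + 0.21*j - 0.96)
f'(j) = (-0.01*j - 2.77)*(-1.71*j^2 - 1.6*j - 0.21)/(0.57*j^3 + 0.8*j^2 + 0.21*j - 0.96)^2 - 0.01/(0.57*j^3 + 0.8*j^2 + 0.21*j - 0.96) = (0.0114*j^3 + 4.7447*j^2 + 4.432*j + 0.5913)/(0.3249*j^6 + 0.912*j^5 + 0.8794*j^4 - 0.7584*j^3 - 1.4919*j^2 - 0.4032*j + 0.9216)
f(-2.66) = 0.42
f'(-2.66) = 0.51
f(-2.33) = 0.64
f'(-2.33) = 0.85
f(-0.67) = 3.03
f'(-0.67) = -0.30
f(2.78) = -0.15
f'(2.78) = 0.15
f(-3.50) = 0.17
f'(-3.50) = 0.16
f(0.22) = 3.19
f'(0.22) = 2.38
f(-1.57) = 1.81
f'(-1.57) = 2.28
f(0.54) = 5.30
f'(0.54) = 15.94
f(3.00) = -0.13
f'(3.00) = 0.11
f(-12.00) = 0.00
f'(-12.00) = 0.00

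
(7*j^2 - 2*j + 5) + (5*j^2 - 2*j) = 12*j^2 - 4*j + 5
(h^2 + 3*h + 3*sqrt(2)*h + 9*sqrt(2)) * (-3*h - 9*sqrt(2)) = -3*h^3 - 18*sqrt(2)*h^2 - 9*h^2 - 54*sqrt(2)*h - 54*h - 162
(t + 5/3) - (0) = t + 5/3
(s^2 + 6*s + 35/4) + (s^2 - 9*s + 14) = 2*s^2 - 3*s + 91/4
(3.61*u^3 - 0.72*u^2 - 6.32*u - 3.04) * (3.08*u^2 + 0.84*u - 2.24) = 11.1188*u^5 + 0.8148*u^4 - 28.1568*u^3 - 13.0592*u^2 + 11.6032*u + 6.8096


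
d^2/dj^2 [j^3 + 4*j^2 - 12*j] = 6*j + 8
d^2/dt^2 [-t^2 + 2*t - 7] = -2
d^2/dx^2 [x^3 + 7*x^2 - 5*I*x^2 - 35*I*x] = 6*x + 14 - 10*I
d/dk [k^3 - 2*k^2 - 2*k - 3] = 3*k^2 - 4*k - 2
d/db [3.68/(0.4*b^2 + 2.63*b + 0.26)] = (-2.944*b - 9.6784)/(0.4*b^2 + 2.63*b + 0.26)^2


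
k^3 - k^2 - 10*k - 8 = (k - 4)*(k + 1)*(k + 2)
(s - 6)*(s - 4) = s^2 - 10*s + 24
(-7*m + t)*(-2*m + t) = 14*m^2 - 9*m*t + t^2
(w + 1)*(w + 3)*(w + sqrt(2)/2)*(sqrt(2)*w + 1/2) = sqrt(2)*w^4 + 3*w^3/2 + 4*sqrt(2)*w^3 + 13*sqrt(2)*w^2/4 + 6*w^2 + sqrt(2)*w + 9*w/2 + 3*sqrt(2)/4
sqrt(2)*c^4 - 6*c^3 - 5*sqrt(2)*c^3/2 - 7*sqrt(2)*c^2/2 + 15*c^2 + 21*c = c*(c - 7/2)*(c - 3*sqrt(2))*(sqrt(2)*c + sqrt(2))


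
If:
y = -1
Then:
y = -1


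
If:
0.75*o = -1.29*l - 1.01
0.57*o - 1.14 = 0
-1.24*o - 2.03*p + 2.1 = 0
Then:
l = -1.95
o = 2.00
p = -0.19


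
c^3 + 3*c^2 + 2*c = c*(c + 1)*(c + 2)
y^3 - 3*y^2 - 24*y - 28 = (y - 7)*(y + 2)^2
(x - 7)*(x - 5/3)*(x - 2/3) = x^3 - 28*x^2/3 + 157*x/9 - 70/9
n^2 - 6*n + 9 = (n - 3)^2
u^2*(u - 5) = u^3 - 5*u^2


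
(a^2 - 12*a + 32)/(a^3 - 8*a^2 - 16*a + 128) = 1/(a + 4)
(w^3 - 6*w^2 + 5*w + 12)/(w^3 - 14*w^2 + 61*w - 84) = (w + 1)/(w - 7)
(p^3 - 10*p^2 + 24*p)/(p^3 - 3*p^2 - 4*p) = (p - 6)/(p + 1)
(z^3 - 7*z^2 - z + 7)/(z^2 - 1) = z - 7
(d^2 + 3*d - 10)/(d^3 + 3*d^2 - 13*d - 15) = (d - 2)/(d^2 - 2*d - 3)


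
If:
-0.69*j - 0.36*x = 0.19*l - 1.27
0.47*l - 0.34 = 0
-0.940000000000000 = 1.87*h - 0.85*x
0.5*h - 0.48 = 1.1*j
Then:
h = 0.94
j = -0.01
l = 0.72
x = 3.17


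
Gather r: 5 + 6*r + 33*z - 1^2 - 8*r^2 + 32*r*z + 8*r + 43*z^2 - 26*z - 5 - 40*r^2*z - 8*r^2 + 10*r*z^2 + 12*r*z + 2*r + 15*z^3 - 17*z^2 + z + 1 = r^2*(-40*z - 16) + r*(10*z^2 + 44*z + 16) + 15*z^3 + 26*z^2 + 8*z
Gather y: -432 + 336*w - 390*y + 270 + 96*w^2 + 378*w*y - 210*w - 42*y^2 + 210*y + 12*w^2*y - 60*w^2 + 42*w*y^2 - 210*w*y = 36*w^2 + 126*w + y^2*(42*w - 42) + y*(12*w^2 + 168*w - 180) - 162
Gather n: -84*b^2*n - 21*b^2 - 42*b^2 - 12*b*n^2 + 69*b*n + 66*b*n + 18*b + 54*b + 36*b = -63*b^2 - 12*b*n^2 + 108*b + n*(-84*b^2 + 135*b)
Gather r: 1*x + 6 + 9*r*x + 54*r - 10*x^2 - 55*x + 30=r*(9*x + 54) - 10*x^2 - 54*x + 36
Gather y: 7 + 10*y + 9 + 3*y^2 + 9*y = 3*y^2 + 19*y + 16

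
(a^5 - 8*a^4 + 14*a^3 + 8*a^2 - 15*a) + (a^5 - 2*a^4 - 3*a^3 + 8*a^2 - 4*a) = 2*a^5 - 10*a^4 + 11*a^3 + 16*a^2 - 19*a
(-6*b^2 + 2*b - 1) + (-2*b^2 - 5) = -8*b^2 + 2*b - 6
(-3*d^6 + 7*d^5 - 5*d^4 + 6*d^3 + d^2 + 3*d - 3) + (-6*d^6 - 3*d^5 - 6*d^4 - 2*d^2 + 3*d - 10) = -9*d^6 + 4*d^5 - 11*d^4 + 6*d^3 - d^2 + 6*d - 13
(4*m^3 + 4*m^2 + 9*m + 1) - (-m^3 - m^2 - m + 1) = 5*m^3 + 5*m^2 + 10*m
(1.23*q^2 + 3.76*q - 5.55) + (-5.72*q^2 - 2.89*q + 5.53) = -4.49*q^2 + 0.87*q - 0.0199999999999996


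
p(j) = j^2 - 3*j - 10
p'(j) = 2*j - 3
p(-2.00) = 0.00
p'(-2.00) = -7.00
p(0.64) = -11.51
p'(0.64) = -1.72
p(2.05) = -11.95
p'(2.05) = 1.10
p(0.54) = -11.33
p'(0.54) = -1.92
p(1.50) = -12.25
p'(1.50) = 0.00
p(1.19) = -12.15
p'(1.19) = -0.62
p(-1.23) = -4.80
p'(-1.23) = -5.46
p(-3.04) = 8.36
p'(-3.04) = -9.08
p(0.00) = -10.00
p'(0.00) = -3.00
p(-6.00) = 44.00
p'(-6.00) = -15.00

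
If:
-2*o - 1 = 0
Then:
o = -1/2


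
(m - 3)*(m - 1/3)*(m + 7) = m^3 + 11*m^2/3 - 67*m/3 + 7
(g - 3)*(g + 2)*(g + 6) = g^3 + 5*g^2 - 12*g - 36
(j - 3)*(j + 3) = j^2 - 9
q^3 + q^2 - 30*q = q*(q - 5)*(q + 6)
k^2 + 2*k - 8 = (k - 2)*(k + 4)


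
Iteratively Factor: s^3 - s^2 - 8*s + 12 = (s + 3)*(s^2 - 4*s + 4) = (s - 2)*(s + 3)*(s - 2)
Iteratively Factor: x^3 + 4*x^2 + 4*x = (x)*(x^2 + 4*x + 4) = x*(x + 2)*(x + 2)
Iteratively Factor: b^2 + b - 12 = (b + 4)*(b - 3)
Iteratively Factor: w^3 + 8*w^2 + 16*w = (w + 4)*(w^2 + 4*w) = (w + 4)^2*(w)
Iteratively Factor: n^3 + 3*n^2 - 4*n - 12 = (n + 2)*(n^2 + n - 6) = (n - 2)*(n + 2)*(n + 3)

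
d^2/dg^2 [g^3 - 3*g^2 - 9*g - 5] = 6*g - 6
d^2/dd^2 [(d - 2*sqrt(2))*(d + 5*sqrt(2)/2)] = 2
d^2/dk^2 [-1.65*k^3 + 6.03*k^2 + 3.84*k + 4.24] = 12.06 - 9.9*k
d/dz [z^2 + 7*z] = 2*z + 7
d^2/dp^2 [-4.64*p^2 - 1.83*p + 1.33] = -9.28000000000000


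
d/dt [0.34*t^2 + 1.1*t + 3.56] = 0.68*t + 1.1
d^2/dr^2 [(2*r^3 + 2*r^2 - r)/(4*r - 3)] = 4*(16*r^3 - 36*r^2 + 27*r + 3)/(64*r^3 - 144*r^2 + 108*r - 27)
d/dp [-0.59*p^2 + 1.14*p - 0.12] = 1.14 - 1.18*p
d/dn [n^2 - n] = 2*n - 1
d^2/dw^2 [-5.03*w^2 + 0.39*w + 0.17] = -10.0600000000000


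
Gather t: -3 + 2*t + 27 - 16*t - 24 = -14*t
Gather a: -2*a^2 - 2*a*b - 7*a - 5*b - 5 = -2*a^2 + a*(-2*b - 7) - 5*b - 5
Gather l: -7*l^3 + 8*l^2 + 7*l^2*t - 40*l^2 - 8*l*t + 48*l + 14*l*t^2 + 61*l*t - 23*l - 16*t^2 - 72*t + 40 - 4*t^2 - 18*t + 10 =-7*l^3 + l^2*(7*t - 32) + l*(14*t^2 + 53*t + 25) - 20*t^2 - 90*t + 50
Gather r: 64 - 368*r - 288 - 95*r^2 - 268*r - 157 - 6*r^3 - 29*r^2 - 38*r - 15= -6*r^3 - 124*r^2 - 674*r - 396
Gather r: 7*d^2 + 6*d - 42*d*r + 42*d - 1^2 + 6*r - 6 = 7*d^2 + 48*d + r*(6 - 42*d) - 7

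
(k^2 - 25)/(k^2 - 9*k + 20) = (k + 5)/(k - 4)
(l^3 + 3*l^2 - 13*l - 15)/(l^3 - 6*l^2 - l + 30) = (l^2 + 6*l + 5)/(l^2 - 3*l - 10)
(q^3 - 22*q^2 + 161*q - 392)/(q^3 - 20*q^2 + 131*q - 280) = (q - 7)/(q - 5)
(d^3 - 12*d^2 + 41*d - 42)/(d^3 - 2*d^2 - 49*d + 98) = (d - 3)/(d + 7)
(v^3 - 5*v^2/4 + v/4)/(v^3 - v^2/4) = (v - 1)/v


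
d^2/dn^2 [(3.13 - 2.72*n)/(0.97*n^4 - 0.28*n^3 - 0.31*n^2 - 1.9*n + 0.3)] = (-30.710976*n^7 + 70.720372*n^6 - 21.875304*n^5 - 45.49107*n^4 - 0.525720000000007*n^3 - 1.876002*n^2 + 11.12118*n + 20.07998)/(0.912673*n^12 - 0.790356*n^11 - 0.646893*n^10 - 4.879906*n^9 + 4.149789*n^8 + 2.411496*n^7 + 9.015089*n^6 - 6.74133*n^5 - 2.05131*n^4 - 5.8744*n^3 + 3.1653*n^2 - 0.513*n + 0.027)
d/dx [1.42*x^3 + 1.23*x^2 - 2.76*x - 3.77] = 4.26*x^2 + 2.46*x - 2.76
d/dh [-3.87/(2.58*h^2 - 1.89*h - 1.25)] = (19.9692*h - 7.3143)/(-2.58*h^2 + 1.89*h + 1.25)^2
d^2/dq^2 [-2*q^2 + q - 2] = -4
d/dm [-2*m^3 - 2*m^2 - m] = -6*m^2 - 4*m - 1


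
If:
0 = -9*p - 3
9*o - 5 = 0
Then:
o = 5/9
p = -1/3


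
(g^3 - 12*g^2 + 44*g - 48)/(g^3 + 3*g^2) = (g^3 - 12*g^2 + 44*g - 48)/(g^2*(g + 3))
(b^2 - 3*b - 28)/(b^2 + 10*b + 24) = (b - 7)/(b + 6)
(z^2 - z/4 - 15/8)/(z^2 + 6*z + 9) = (z^2 - z/4 - 15/8)/(z^2 + 6*z + 9)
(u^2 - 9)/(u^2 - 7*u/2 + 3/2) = 2*(u + 3)/(2*u - 1)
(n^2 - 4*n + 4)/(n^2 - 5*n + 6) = (n - 2)/(n - 3)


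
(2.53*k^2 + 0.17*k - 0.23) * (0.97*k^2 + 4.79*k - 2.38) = 2.4541*k^4 + 12.2836*k^3 - 5.4302*k^2 - 1.5063*k + 0.5474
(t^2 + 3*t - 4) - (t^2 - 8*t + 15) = 11*t - 19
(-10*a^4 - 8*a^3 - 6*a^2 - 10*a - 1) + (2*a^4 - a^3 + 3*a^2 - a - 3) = -8*a^4 - 9*a^3 - 3*a^2 - 11*a - 4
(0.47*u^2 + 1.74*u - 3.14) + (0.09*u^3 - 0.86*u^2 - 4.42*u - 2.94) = 0.09*u^3 - 0.39*u^2 - 2.68*u - 6.08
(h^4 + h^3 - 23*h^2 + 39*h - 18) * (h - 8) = h^5 - 7*h^4 - 31*h^3 + 223*h^2 - 330*h + 144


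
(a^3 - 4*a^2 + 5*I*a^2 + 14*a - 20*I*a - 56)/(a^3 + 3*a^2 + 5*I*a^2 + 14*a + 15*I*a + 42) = (a - 4)/(a + 3)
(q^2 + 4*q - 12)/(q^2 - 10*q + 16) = (q + 6)/(q - 8)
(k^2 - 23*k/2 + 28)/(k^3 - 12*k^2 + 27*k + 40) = (k - 7/2)/(k^2 - 4*k - 5)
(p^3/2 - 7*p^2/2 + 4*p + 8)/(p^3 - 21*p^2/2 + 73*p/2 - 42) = (p^2 - 3*p - 4)/(2*p^2 - 13*p + 21)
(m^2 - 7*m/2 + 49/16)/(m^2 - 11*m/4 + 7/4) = (m - 7/4)/(m - 1)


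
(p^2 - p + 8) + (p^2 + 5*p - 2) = 2*p^2 + 4*p + 6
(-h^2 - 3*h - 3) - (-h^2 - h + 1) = -2*h - 4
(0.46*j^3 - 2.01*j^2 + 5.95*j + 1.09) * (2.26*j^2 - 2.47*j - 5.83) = 1.0396*j^5 - 5.6788*j^4 + 15.7299*j^3 - 0.514800000000003*j^2 - 37.3808*j - 6.3547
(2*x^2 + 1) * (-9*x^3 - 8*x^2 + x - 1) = -18*x^5 - 16*x^4 - 7*x^3 - 10*x^2 + x - 1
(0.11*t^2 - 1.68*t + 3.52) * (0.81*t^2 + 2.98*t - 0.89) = 0.0891*t^4 - 1.033*t^3 - 2.2531*t^2 + 11.9848*t - 3.1328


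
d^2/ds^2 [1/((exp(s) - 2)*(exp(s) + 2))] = 4*(exp(2*s) + 4)*exp(2*s)/(exp(6*s) - 12*exp(4*s) + 48*exp(2*s) - 64)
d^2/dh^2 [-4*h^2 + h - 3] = -8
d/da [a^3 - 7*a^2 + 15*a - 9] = 3*a^2 - 14*a + 15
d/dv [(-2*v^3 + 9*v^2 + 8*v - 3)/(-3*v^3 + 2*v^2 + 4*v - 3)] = (23*v^4 + 32*v^3 + 11*v^2 - 42*v - 12)/(9*v^6 - 12*v^5 - 20*v^4 + 34*v^3 + 4*v^2 - 24*v + 9)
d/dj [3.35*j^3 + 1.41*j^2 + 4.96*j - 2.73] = 10.05*j^2 + 2.82*j + 4.96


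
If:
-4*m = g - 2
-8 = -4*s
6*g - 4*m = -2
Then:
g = 0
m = 1/2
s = 2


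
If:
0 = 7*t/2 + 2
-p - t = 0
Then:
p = 4/7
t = -4/7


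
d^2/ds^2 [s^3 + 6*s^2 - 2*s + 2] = 6*s + 12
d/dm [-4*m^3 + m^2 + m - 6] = -12*m^2 + 2*m + 1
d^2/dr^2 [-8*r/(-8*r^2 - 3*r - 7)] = 16*(r*(16*r + 3)^2 - 3*(8*r + 1)*(8*r^2 + 3*r + 7))/(8*r^2 + 3*r + 7)^3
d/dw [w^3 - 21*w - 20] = 3*w^2 - 21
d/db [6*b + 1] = 6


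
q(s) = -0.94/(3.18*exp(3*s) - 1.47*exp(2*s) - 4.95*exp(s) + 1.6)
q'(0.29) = 4032.83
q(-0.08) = 0.55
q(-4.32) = -0.61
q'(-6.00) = 0.00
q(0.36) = -1.11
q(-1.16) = -537.51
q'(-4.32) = -0.03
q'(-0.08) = 0.14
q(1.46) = -0.00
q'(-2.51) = -0.28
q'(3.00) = 0.00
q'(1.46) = 0.02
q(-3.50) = -0.65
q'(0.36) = 19.50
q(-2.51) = -0.79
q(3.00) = 0.00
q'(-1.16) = -475417.52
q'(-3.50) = -0.07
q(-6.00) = -0.59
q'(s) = -0.94*(-9.54*exp(3*s) + 2.94*exp(2*s) + 4.95*exp(s))/(3.18*exp(3*s) - 1.47*exp(2*s) - 4.95*exp(s) + 1.6)^2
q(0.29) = 18.64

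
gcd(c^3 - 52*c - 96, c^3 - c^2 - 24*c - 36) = c + 2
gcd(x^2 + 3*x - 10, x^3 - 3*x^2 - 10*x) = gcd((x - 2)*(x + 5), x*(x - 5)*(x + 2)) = 1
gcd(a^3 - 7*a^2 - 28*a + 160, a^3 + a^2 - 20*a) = a^2 + a - 20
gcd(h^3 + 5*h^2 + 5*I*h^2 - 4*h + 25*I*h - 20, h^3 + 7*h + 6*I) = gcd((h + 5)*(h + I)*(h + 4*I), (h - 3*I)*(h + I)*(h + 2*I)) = h + I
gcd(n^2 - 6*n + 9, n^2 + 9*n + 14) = 1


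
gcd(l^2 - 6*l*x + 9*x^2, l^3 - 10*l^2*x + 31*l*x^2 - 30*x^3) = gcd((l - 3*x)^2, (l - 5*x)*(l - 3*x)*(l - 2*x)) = -l + 3*x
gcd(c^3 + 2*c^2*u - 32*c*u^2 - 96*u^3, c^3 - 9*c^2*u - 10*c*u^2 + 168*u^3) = -c^2 + 2*c*u + 24*u^2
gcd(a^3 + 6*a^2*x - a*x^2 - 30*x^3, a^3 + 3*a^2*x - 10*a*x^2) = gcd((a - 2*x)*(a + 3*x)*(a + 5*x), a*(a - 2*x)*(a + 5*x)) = -a^2 - 3*a*x + 10*x^2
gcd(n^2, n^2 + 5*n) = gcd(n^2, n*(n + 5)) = n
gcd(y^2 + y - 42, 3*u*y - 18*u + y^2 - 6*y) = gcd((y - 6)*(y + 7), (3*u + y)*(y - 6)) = y - 6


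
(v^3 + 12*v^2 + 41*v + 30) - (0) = v^3 + 12*v^2 + 41*v + 30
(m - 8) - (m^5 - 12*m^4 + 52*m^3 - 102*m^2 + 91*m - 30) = -m^5 + 12*m^4 - 52*m^3 + 102*m^2 - 90*m + 22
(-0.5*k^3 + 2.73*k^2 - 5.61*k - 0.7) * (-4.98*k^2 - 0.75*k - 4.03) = 2.49*k^5 - 13.2204*k^4 + 27.9053*k^3 - 3.3084*k^2 + 23.1333*k + 2.821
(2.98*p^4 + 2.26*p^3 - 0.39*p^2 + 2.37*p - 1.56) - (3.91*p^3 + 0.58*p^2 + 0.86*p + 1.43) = 2.98*p^4 - 1.65*p^3 - 0.97*p^2 + 1.51*p - 2.99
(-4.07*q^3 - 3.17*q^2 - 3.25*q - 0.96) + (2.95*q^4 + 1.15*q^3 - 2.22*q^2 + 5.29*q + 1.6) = 2.95*q^4 - 2.92*q^3 - 5.39*q^2 + 2.04*q + 0.64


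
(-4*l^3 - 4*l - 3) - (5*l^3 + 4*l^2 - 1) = -9*l^3 - 4*l^2 - 4*l - 2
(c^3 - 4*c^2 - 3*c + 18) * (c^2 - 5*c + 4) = c^5 - 9*c^4 + 21*c^3 + 17*c^2 - 102*c + 72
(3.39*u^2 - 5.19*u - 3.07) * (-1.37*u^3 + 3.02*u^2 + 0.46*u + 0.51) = -4.6443*u^5 + 17.3481*u^4 - 9.9085*u^3 - 9.9299*u^2 - 4.0591*u - 1.5657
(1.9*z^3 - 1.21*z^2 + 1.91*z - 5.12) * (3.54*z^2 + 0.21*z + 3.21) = 6.726*z^5 - 3.8844*z^4 + 12.6063*z^3 - 21.6078*z^2 + 5.0559*z - 16.4352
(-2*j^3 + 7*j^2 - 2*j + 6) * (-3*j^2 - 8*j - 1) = 6*j^5 - 5*j^4 - 48*j^3 - 9*j^2 - 46*j - 6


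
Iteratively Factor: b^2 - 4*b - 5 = (b + 1)*(b - 5)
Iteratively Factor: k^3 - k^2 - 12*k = (k + 3)*(k^2 - 4*k) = k*(k + 3)*(k - 4)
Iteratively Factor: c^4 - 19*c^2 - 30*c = (c)*(c^3 - 19*c - 30) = c*(c + 3)*(c^2 - 3*c - 10) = c*(c + 2)*(c + 3)*(c - 5)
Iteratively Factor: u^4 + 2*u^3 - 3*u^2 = (u + 3)*(u^3 - u^2) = (u - 1)*(u + 3)*(u^2) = u*(u - 1)*(u + 3)*(u)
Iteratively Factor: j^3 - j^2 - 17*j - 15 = (j + 3)*(j^2 - 4*j - 5) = (j - 5)*(j + 3)*(j + 1)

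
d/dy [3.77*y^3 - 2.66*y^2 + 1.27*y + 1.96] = 11.31*y^2 - 5.32*y + 1.27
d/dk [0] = 0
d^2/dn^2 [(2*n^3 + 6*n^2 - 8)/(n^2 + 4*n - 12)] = 64*(n^3 - 3*n^2 + 24*n + 20)/(n^6 + 12*n^5 + 12*n^4 - 224*n^3 - 144*n^2 + 1728*n - 1728)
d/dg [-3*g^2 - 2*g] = -6*g - 2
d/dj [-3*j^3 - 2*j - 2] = -9*j^2 - 2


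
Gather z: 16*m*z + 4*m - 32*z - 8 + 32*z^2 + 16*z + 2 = 4*m + 32*z^2 + z*(16*m - 16) - 6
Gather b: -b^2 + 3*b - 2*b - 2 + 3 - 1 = -b^2 + b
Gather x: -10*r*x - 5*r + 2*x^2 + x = -5*r + 2*x^2 + x*(1 - 10*r)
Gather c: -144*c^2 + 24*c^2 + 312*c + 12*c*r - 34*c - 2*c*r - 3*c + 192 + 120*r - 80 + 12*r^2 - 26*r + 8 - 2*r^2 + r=-120*c^2 + c*(10*r + 275) + 10*r^2 + 95*r + 120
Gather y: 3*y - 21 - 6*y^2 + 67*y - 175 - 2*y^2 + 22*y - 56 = -8*y^2 + 92*y - 252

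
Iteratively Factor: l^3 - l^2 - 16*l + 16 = (l - 1)*(l^2 - 16) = (l - 4)*(l - 1)*(l + 4)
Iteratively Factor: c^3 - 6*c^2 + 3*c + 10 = (c - 5)*(c^2 - c - 2) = (c - 5)*(c - 2)*(c + 1)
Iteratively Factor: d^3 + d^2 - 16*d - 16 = (d + 1)*(d^2 - 16) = (d + 1)*(d + 4)*(d - 4)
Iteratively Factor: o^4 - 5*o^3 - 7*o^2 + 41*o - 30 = (o - 2)*(o^3 - 3*o^2 - 13*o + 15) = (o - 2)*(o - 1)*(o^2 - 2*o - 15) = (o - 5)*(o - 2)*(o - 1)*(o + 3)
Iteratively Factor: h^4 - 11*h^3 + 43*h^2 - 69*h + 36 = (h - 3)*(h^3 - 8*h^2 + 19*h - 12) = (h - 4)*(h - 3)*(h^2 - 4*h + 3) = (h - 4)*(h - 3)*(h - 1)*(h - 3)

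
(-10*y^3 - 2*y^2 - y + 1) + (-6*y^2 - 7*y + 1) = -10*y^3 - 8*y^2 - 8*y + 2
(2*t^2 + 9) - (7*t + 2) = 2*t^2 - 7*t + 7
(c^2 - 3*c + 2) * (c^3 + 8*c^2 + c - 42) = c^5 + 5*c^4 - 21*c^3 - 29*c^2 + 128*c - 84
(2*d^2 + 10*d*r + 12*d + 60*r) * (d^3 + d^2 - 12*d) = 2*d^5 + 10*d^4*r + 14*d^4 + 70*d^3*r - 12*d^3 - 60*d^2*r - 144*d^2 - 720*d*r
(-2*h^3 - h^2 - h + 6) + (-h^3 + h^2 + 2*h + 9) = -3*h^3 + h + 15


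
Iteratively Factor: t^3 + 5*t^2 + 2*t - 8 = (t - 1)*(t^2 + 6*t + 8) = (t - 1)*(t + 2)*(t + 4)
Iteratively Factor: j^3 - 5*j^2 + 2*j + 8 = (j + 1)*(j^2 - 6*j + 8) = (j - 4)*(j + 1)*(j - 2)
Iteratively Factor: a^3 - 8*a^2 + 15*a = (a - 5)*(a^2 - 3*a) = (a - 5)*(a - 3)*(a)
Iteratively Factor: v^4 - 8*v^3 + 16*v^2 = (v)*(v^3 - 8*v^2 + 16*v) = v*(v - 4)*(v^2 - 4*v) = v*(v - 4)^2*(v)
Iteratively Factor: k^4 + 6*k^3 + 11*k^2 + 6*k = (k + 2)*(k^3 + 4*k^2 + 3*k) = (k + 2)*(k + 3)*(k^2 + k) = k*(k + 2)*(k + 3)*(k + 1)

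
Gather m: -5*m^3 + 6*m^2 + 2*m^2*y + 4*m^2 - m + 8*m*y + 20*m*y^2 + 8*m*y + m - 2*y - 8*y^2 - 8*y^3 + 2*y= -5*m^3 + m^2*(2*y + 10) + m*(20*y^2 + 16*y) - 8*y^3 - 8*y^2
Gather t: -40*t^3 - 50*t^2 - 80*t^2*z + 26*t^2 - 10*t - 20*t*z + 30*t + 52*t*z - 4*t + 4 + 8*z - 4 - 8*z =-40*t^3 + t^2*(-80*z - 24) + t*(32*z + 16)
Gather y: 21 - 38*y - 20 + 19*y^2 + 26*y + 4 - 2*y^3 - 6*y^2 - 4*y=-2*y^3 + 13*y^2 - 16*y + 5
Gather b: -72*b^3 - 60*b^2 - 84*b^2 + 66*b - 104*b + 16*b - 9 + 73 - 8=-72*b^3 - 144*b^2 - 22*b + 56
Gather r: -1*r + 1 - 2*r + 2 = 3 - 3*r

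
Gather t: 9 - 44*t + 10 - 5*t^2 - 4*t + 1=-5*t^2 - 48*t + 20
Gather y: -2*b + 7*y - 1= -2*b + 7*y - 1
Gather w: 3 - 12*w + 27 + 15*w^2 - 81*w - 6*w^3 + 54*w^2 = -6*w^3 + 69*w^2 - 93*w + 30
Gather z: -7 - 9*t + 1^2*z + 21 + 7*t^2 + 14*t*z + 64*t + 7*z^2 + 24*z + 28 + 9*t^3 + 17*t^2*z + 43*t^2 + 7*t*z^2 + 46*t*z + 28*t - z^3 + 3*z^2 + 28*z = 9*t^3 + 50*t^2 + 83*t - z^3 + z^2*(7*t + 10) + z*(17*t^2 + 60*t + 53) + 42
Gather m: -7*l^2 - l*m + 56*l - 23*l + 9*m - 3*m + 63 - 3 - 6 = -7*l^2 + 33*l + m*(6 - l) + 54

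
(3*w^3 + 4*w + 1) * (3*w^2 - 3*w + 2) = 9*w^5 - 9*w^4 + 18*w^3 - 9*w^2 + 5*w + 2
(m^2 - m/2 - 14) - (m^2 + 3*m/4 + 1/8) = -5*m/4 - 113/8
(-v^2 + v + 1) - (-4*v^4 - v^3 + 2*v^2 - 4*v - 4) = 4*v^4 + v^3 - 3*v^2 + 5*v + 5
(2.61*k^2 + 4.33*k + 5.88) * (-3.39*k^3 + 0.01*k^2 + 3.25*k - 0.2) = -8.8479*k^5 - 14.6526*k^4 - 11.4074*k^3 + 13.6093*k^2 + 18.244*k - 1.176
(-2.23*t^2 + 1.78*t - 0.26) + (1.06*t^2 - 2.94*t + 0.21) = -1.17*t^2 - 1.16*t - 0.05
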